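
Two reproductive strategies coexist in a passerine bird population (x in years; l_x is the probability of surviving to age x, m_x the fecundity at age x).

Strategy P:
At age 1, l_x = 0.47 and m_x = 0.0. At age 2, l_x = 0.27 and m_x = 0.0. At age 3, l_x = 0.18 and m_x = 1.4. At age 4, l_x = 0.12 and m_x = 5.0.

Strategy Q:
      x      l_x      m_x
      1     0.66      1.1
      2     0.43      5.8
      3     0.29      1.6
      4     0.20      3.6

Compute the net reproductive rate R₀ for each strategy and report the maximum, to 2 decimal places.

Strategy P: R₀ = 0.47×0.0 + 0.27×0.0 + 0.18×1.4 + 0.12×5.0 = 0.8520
Strategy Q: R₀ = 0.66×1.1 + 0.43×5.8 + 0.29×1.6 + 0.20×3.6 = 4.4040
Highest R₀: strategy Q with 4.4040.

4.40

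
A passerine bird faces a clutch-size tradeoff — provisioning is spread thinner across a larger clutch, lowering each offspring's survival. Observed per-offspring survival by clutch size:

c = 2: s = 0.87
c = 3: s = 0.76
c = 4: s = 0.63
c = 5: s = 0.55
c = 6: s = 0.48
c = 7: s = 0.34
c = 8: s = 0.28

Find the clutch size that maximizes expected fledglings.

6

Expected fledglings = c × s(c):
  c=2: 2 × 0.87 = 1.740
  c=3: 3 × 0.76 = 2.280
  c=4: 4 × 0.63 = 2.520
  c=5: 5 × 0.55 = 2.750
  c=6: 6 × 0.48 = 2.880
  c=7: 7 × 0.34 = 2.380
  c=8: 8 × 0.28 = 2.240
Maximum at c = 6 (2.880 fledglings).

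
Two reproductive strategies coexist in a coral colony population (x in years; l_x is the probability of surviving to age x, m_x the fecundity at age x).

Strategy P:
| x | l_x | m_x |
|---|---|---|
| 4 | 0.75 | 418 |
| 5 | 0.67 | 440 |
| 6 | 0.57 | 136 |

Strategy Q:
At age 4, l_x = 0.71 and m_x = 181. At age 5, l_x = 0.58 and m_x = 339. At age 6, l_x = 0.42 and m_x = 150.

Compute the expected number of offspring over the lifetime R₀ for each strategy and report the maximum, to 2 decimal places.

Strategy P: R₀ = 0.75×418 + 0.67×440 + 0.57×136 = 685.8200
Strategy Q: R₀ = 0.71×181 + 0.58×339 + 0.42×150 = 388.1300
Highest R₀: strategy P with 685.8200.

685.82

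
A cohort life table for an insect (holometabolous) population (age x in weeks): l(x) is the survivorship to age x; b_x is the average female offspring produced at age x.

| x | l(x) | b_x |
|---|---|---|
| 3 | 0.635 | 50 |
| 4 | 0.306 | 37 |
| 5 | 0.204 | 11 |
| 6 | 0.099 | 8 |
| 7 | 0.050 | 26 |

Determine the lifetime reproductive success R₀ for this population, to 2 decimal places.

R₀ = Σ l(x) b_x:
  age 3: 0.635 × 50 = 31.7500
  age 4: 0.306 × 37 = 11.3220
  age 5: 0.204 × 11 = 2.2440
  age 6: 0.099 × 8 = 0.7920
  age 7: 0.050 × 26 = 1.3000
R₀ = 31.7500 + 11.3220 + 2.2440 + 0.7920 + 1.3000 = 47.4080

47.41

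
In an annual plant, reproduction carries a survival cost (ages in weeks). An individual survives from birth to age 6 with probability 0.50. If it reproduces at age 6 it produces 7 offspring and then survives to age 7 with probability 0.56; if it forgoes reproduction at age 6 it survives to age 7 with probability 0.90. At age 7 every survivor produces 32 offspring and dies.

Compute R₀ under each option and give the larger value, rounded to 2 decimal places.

breed at age 6: R₀ = 0.50 × (7 + 0.56 × 32) = 0.50 × 24.9200 = 12.4600
delay to age 7: R₀ = 0.50 × (0.90 × 32) = 0.50 × 28.8000 = 14.4000
Higher: delay to age 7 (14.4000).

14.40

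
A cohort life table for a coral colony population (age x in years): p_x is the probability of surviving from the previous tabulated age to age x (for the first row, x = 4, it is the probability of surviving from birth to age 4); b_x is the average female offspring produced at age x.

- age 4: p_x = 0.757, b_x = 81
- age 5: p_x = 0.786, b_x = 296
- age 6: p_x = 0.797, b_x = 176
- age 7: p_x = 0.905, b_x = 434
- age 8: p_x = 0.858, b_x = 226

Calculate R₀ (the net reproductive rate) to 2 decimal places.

Survivorship from birth: l_x = p_4·p_5·…·p_x.
  l_4 = 0.75700
  l_5 = 0.59500
  l_6 = 0.47422
  l_7 = 0.42917
  l_8 = 0.36822
R₀ = Σ l_x b_x:
  age 4: 0.75700 × 81 = 61.3170
  age 5: 0.59500 × 296 = 176.1200
  age 6: 0.47422 × 176 = 83.4627
  age 7: 0.42917 × 434 = 186.2598
  age 8: 0.36822 × 226 = 83.2177
R₀ = 61.3170 + 176.1200 + 83.4627 + 186.2598 + 83.2177 = 590.3772

590.38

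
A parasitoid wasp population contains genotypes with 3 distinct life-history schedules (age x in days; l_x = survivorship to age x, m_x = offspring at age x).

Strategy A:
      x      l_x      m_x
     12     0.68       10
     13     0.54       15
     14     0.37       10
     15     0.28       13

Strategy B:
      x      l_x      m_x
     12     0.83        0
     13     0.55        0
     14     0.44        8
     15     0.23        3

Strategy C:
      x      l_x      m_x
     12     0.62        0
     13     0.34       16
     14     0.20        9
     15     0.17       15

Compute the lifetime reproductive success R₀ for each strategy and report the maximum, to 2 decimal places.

Strategy A: R₀ = 0.68×10 + 0.54×15 + 0.37×10 + 0.28×13 = 22.2400
Strategy B: R₀ = 0.83×0 + 0.55×0 + 0.44×8 + 0.23×3 = 4.2100
Strategy C: R₀ = 0.62×0 + 0.34×16 + 0.20×9 + 0.17×15 = 9.7900
Highest R₀: strategy A with 22.2400.

22.24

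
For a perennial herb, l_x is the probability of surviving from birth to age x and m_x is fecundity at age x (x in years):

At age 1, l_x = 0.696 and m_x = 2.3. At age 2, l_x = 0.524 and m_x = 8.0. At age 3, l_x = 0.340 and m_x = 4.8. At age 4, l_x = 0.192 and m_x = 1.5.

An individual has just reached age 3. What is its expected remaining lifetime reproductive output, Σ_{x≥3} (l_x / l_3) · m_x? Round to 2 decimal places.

5.65

l_3 = 0.340. Conditional survival from age 3 to x is l_x / l_3.
  x=3: (0.340/0.340) × 4.8 = 4.8000
  x=4: (0.192/0.340) × 1.5 = 0.8471
Sum = 4.8000 + 0.8471 = 5.6471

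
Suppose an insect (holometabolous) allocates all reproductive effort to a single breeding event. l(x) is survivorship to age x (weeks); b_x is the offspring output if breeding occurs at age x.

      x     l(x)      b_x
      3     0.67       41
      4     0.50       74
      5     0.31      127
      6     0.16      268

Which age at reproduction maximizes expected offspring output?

Expected offspring if breeding at age x = l(x) × b_x:
  age 3: 0.67 × 41 = 27.470
  age 4: 0.50 × 74 = 37.000
  age 5: 0.31 × 127 = 39.370
  age 6: 0.16 × 268 = 42.880
Maximum at age 6 (42.880).

6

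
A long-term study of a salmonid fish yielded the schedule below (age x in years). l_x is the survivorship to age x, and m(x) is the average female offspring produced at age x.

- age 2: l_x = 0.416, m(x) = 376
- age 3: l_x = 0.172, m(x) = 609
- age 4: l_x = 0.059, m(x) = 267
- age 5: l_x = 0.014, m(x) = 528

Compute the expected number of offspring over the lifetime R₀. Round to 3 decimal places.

284.309

R₀ = Σ l_x m(x):
  age 2: 0.416 × 376 = 156.4160
  age 3: 0.172 × 609 = 104.7480
  age 4: 0.059 × 267 = 15.7530
  age 5: 0.014 × 528 = 7.3920
R₀ = 156.4160 + 104.7480 + 15.7530 + 7.3920 = 284.3090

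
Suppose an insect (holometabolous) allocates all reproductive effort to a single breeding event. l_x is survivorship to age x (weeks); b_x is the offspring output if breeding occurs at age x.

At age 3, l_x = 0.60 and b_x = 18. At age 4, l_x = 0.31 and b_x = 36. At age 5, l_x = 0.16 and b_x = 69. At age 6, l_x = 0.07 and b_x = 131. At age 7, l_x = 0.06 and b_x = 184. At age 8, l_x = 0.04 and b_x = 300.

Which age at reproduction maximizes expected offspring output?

Expected offspring if breeding at age x = l_x × b_x:
  age 3: 0.60 × 18 = 10.800
  age 4: 0.31 × 36 = 11.160
  age 5: 0.16 × 69 = 11.040
  age 6: 0.07 × 131 = 9.170
  age 7: 0.06 × 184 = 11.040
  age 8: 0.04 × 300 = 12.000
Maximum at age 8 (12.000).

8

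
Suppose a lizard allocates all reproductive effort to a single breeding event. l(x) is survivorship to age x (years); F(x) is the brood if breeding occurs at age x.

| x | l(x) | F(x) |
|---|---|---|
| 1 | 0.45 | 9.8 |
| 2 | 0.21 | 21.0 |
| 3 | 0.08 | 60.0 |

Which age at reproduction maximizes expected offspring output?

Expected offspring if breeding at age x = l(x) × F(x):
  age 1: 0.45 × 9.8 = 4.410
  age 2: 0.21 × 21.0 = 4.410
  age 3: 0.08 × 60.0 = 4.800
Maximum at age 3 (4.800).

3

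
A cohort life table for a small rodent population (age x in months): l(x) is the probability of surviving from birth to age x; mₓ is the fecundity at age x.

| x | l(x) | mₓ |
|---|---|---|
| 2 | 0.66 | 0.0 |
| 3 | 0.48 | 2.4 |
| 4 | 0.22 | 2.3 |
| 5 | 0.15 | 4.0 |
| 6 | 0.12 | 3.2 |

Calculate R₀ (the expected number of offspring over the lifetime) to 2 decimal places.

R₀ = Σ l(x) mₓ:
  age 2: 0.66 × 0.0 = 0.0000
  age 3: 0.48 × 2.4 = 1.1520
  age 4: 0.22 × 2.3 = 0.5060
  age 5: 0.15 × 4.0 = 0.6000
  age 6: 0.12 × 3.2 = 0.3840
R₀ = 0.0000 + 1.1520 + 0.5060 + 0.6000 + 0.3840 = 2.6420

2.64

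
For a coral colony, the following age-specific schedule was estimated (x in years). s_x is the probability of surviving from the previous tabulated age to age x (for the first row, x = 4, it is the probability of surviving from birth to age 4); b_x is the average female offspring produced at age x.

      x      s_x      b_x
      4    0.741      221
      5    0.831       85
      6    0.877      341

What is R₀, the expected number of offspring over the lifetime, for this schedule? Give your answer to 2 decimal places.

Survivorship from birth: l_x = s_4·s_5·…·s_x.
  l_4 = 0.74100
  l_5 = 0.61577
  l_6 = 0.54003
R₀ = Σ l_x b_x:
  age 4: 0.74100 × 221 = 163.7610
  age 5: 0.61577 × 85 = 52.3405
  age 6: 0.54003 × 341 = 184.1502
R₀ = 163.7610 + 52.3405 + 184.1502 = 400.2517

400.25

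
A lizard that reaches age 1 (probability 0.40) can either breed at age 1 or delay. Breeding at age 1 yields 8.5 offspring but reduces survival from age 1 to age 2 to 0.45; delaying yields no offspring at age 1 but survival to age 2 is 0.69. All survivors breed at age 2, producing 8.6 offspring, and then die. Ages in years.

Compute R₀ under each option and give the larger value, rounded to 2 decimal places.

breed at age 1: R₀ = 0.40 × (8.5 + 0.45 × 8.6) = 0.40 × 12.3700 = 4.9480
delay to age 2: R₀ = 0.40 × (0.69 × 8.6) = 0.40 × 5.9340 = 2.3736
Higher: breed at age 1 (4.9480).

4.95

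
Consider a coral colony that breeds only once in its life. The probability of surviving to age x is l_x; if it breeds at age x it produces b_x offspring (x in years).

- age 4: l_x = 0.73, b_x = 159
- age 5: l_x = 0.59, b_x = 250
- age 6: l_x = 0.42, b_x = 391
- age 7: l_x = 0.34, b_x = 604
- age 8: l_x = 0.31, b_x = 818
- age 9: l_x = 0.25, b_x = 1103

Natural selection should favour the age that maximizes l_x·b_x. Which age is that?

9

Expected offspring if breeding at age x = l_x × b_x:
  age 4: 0.73 × 159 = 116.070
  age 5: 0.59 × 250 = 147.500
  age 6: 0.42 × 391 = 164.220
  age 7: 0.34 × 604 = 205.360
  age 8: 0.31 × 818 = 253.580
  age 9: 0.25 × 1103 = 275.750
Maximum at age 9 (275.750).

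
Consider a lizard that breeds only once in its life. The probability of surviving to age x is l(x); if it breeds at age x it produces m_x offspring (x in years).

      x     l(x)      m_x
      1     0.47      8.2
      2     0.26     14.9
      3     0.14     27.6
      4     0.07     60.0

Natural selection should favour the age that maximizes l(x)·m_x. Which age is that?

Expected offspring if breeding at age x = l(x) × m_x:
  age 1: 0.47 × 8.2 = 3.854
  age 2: 0.26 × 14.9 = 3.874
  age 3: 0.14 × 27.6 = 3.864
  age 4: 0.07 × 60.0 = 4.200
Maximum at age 4 (4.200).

4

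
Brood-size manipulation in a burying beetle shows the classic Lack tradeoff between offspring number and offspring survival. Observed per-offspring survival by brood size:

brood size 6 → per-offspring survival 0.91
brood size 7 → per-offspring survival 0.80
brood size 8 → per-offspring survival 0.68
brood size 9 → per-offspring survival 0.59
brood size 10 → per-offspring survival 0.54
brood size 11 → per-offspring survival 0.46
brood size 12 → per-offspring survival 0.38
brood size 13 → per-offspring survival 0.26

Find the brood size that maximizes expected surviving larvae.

Expected surviving larvae = c × s(c):
  c=6: 6 × 0.91 = 5.460
  c=7: 7 × 0.80 = 5.600
  c=8: 8 × 0.68 = 5.440
  c=9: 9 × 0.59 = 5.310
  c=10: 10 × 0.54 = 5.400
  c=11: 11 × 0.46 = 5.060
  c=12: 12 × 0.38 = 4.560
  c=13: 13 × 0.26 = 3.380
Maximum at c = 7 (5.600 surviving larvae).

7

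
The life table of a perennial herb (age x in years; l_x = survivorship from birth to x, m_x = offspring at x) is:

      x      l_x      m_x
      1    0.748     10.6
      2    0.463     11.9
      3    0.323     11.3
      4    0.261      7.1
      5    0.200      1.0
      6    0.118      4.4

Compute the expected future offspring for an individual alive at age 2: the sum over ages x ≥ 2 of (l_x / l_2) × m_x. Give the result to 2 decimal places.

25.34

l_2 = 0.463. Conditional survival from age 2 to x is l_x / l_2.
  x=2: (0.463/0.463) × 11.9 = 11.9000
  x=3: (0.323/0.463) × 11.3 = 7.8832
  x=4: (0.261/0.463) × 7.1 = 4.0024
  x=5: (0.200/0.463) × 1.0 = 0.4320
  x=6: (0.118/0.463) × 4.4 = 1.1214
Sum = 11.9000 + 7.8832 + 4.0024 + 0.4320 + 1.1214 = 25.3389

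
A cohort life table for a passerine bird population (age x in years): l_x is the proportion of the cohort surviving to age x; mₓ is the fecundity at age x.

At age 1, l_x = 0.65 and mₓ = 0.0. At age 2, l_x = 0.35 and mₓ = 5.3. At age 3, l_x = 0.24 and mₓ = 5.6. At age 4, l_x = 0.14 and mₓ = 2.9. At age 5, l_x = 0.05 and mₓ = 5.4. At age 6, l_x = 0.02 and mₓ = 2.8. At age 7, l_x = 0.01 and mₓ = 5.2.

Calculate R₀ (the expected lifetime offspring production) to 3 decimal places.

3.983

R₀ = Σ l_x mₓ:
  age 1: 0.65 × 0.0 = 0.0000
  age 2: 0.35 × 5.3 = 1.8550
  age 3: 0.24 × 5.6 = 1.3440
  age 4: 0.14 × 2.9 = 0.4060
  age 5: 0.05 × 5.4 = 0.2700
  age 6: 0.02 × 2.8 = 0.0560
  age 7: 0.01 × 5.2 = 0.0520
R₀ = 0.0000 + 1.8550 + 1.3440 + 0.4060 + 0.2700 + 0.0560 + 0.0520 = 3.9830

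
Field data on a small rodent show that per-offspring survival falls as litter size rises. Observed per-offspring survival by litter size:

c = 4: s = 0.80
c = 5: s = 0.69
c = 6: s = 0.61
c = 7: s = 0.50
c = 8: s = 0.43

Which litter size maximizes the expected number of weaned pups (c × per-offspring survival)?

Expected weaned pups = c × s(c):
  c=4: 4 × 0.80 = 3.200
  c=5: 5 × 0.69 = 3.450
  c=6: 6 × 0.61 = 3.660
  c=7: 7 × 0.50 = 3.500
  c=8: 8 × 0.43 = 3.440
Maximum at c = 6 (3.660 weaned pups).

6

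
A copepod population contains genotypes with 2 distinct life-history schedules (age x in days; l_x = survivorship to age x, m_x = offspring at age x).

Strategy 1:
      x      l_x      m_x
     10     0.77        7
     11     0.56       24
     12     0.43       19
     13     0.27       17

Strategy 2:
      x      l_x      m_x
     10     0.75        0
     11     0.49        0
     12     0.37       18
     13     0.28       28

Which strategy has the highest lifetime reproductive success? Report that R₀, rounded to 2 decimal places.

Strategy 1: R₀ = 0.77×7 + 0.56×24 + 0.43×19 + 0.27×17 = 31.5900
Strategy 2: R₀ = 0.75×0 + 0.49×0 + 0.37×18 + 0.28×28 = 14.5000
Highest R₀: strategy 1 with 31.5900.

31.59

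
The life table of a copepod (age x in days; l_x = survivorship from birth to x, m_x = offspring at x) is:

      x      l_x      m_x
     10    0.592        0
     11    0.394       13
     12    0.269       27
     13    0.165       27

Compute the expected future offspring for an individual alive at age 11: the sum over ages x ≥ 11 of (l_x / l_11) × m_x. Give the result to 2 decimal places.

42.74

l_11 = 0.394. Conditional survival from age 11 to x is l_x / l_11.
  x=11: (0.394/0.394) × 13 = 13.0000
  x=12: (0.269/0.394) × 27 = 18.4340
  x=13: (0.165/0.394) × 27 = 11.3071
Sum = 13.0000 + 18.4340 + 11.3071 = 42.7411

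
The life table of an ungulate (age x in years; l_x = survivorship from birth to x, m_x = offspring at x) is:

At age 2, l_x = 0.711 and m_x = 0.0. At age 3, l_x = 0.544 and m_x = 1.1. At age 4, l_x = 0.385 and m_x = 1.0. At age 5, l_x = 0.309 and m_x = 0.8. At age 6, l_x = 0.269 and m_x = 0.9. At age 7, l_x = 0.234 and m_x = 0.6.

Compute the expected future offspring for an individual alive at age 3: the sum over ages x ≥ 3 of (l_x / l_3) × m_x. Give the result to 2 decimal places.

l_3 = 0.544. Conditional survival from age 3 to x is l_x / l_3.
  x=3: (0.544/0.544) × 1.1 = 1.1000
  x=4: (0.385/0.544) × 1.0 = 0.7077
  x=5: (0.309/0.544) × 0.8 = 0.4544
  x=6: (0.269/0.544) × 0.9 = 0.4450
  x=7: (0.234/0.544) × 0.6 = 0.2581
Sum = 1.1000 + 0.7077 + 0.4544 + 0.4450 + 0.2581 = 2.9653

2.97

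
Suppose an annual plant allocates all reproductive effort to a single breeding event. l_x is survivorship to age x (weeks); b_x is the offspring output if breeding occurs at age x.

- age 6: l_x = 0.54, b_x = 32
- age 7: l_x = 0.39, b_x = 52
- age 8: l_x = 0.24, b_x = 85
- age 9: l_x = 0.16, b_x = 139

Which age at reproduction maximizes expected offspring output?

9

Expected offspring if breeding at age x = l_x × b_x:
  age 6: 0.54 × 32 = 17.280
  age 7: 0.39 × 52 = 20.280
  age 8: 0.24 × 85 = 20.400
  age 9: 0.16 × 139 = 22.240
Maximum at age 9 (22.240).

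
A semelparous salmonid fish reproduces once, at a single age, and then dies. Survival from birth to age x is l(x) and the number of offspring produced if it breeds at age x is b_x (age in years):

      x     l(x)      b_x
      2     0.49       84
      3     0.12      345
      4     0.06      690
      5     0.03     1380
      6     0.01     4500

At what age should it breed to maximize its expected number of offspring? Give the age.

6

Expected offspring if breeding at age x = l(x) × b_x:
  age 2: 0.49 × 84 = 41.160
  age 3: 0.12 × 345 = 41.400
  age 4: 0.06 × 690 = 41.400
  age 5: 0.03 × 1380 = 41.400
  age 6: 0.01 × 4500 = 45.000
Maximum at age 6 (45.000).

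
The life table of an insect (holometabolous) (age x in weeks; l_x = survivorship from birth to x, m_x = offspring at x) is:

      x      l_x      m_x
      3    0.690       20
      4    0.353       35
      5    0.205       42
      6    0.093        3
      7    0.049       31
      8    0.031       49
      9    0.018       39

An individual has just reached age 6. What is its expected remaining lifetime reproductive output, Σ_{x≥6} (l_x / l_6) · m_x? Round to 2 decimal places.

43.22

l_6 = 0.093. Conditional survival from age 6 to x is l_x / l_6.
  x=6: (0.093/0.093) × 3 = 3.0000
  x=7: (0.049/0.093) × 31 = 16.3333
  x=8: (0.031/0.093) × 49 = 16.3333
  x=9: (0.018/0.093) × 39 = 7.5484
Sum = 3.0000 + 16.3333 + 16.3333 + 7.5484 = 43.2151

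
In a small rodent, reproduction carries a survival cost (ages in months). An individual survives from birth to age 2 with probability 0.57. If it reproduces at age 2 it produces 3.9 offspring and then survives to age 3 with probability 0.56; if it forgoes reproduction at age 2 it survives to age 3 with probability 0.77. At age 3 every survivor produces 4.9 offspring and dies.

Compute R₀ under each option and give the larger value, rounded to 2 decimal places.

breed at age 2: R₀ = 0.57 × (3.9 + 0.56 × 4.9) = 0.57 × 6.6440 = 3.7871
delay to age 3: R₀ = 0.57 × (0.77 × 4.9) = 0.57 × 3.7730 = 2.1506
Higher: breed at age 2 (3.7871).

3.79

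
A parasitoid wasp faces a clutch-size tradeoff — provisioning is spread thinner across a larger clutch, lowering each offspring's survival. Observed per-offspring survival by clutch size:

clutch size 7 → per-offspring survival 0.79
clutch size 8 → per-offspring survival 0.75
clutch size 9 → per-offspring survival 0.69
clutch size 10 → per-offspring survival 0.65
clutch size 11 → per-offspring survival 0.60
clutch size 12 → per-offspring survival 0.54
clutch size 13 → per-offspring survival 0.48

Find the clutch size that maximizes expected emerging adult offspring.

11

Expected emerging adult offspring = c × s(c):
  c=7: 7 × 0.79 = 5.530
  c=8: 8 × 0.75 = 6.000
  c=9: 9 × 0.69 = 6.210
  c=10: 10 × 0.65 = 6.500
  c=11: 11 × 0.60 = 6.600
  c=12: 12 × 0.54 = 6.480
  c=13: 13 × 0.48 = 6.240
Maximum at c = 11 (6.600 emerging adult offspring).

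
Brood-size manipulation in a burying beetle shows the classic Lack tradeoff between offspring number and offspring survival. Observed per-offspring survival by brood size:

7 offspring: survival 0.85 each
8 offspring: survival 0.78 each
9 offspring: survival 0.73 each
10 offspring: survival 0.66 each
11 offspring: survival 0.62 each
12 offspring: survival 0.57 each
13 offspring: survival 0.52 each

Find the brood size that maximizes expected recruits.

12

Expected recruits = c × s(c):
  c=7: 7 × 0.85 = 5.950
  c=8: 8 × 0.78 = 6.240
  c=9: 9 × 0.73 = 6.570
  c=10: 10 × 0.66 = 6.600
  c=11: 11 × 0.62 = 6.820
  c=12: 12 × 0.57 = 6.840
  c=13: 13 × 0.52 = 6.760
Maximum at c = 12 (6.840 recruits).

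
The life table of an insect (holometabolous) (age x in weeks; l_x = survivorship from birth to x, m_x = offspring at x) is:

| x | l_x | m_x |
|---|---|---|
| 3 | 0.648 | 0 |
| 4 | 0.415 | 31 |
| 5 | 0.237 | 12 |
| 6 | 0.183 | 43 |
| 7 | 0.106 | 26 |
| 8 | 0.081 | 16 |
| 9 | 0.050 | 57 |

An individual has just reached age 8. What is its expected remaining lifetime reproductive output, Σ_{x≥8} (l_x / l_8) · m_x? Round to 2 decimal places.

51.19

l_8 = 0.081. Conditional survival from age 8 to x is l_x / l_8.
  x=8: (0.081/0.081) × 16 = 16.0000
  x=9: (0.050/0.081) × 57 = 35.1852
Sum = 16.0000 + 35.1852 = 51.1852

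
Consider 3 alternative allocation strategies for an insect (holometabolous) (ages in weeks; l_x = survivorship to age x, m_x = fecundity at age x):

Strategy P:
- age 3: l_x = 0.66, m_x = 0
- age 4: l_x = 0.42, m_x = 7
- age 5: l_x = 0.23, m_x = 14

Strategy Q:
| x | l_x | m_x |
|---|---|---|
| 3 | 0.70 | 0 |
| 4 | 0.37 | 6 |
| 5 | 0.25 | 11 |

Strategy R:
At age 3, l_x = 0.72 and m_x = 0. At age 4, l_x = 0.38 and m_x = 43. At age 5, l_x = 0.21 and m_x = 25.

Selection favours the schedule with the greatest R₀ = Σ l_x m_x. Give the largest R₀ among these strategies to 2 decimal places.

21.59

Strategy P: R₀ = 0.66×0 + 0.42×7 + 0.23×14 = 6.1600
Strategy Q: R₀ = 0.70×0 + 0.37×6 + 0.25×11 = 4.9700
Strategy R: R₀ = 0.72×0 + 0.38×43 + 0.21×25 = 21.5900
Highest R₀: strategy R with 21.5900.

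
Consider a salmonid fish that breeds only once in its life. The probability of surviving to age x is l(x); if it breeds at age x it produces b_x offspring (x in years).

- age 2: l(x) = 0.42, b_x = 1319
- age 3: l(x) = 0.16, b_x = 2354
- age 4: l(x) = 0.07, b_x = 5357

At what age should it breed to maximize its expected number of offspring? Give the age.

2

Expected offspring if breeding at age x = l(x) × b_x:
  age 2: 0.42 × 1319 = 553.980
  age 3: 0.16 × 2354 = 376.640
  age 4: 0.07 × 5357 = 374.990
Maximum at age 2 (553.980).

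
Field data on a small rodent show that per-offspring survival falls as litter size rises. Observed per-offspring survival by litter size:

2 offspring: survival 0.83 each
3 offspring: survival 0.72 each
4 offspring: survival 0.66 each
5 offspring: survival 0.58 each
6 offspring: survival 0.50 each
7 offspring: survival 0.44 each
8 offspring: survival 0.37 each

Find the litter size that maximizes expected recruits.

7

Expected recruits = c × s(c):
  c=2: 2 × 0.83 = 1.660
  c=3: 3 × 0.72 = 2.160
  c=4: 4 × 0.66 = 2.640
  c=5: 5 × 0.58 = 2.900
  c=6: 6 × 0.50 = 3.000
  c=7: 7 × 0.44 = 3.080
  c=8: 8 × 0.37 = 2.960
Maximum at c = 7 (3.080 recruits).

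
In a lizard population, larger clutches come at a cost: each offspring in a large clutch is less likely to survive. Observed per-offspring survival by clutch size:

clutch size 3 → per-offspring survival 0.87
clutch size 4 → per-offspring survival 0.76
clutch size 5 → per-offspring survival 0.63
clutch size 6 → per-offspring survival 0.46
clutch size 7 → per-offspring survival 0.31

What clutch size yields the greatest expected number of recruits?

5

Expected recruits = c × s(c):
  c=3: 3 × 0.87 = 2.610
  c=4: 4 × 0.76 = 3.040
  c=5: 5 × 0.63 = 3.150
  c=6: 6 × 0.46 = 2.760
  c=7: 7 × 0.31 = 2.170
Maximum at c = 5 (3.150 recruits).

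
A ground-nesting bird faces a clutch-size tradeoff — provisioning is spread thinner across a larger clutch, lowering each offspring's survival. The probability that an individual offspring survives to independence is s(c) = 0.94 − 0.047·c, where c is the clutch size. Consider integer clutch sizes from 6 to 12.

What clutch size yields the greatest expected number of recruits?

Expected recruits = c × s(c):
  c=6: 6 × 0.658 = 3.948
  c=7: 7 × 0.611 = 4.277
  c=8: 8 × 0.564 = 4.512
  c=9: 9 × 0.517 = 4.653
  c=10: 10 × 0.470 = 4.700
  c=11: 11 × 0.423 = 4.653
  c=12: 12 × 0.376 = 4.512
Maximum at c = 10 (4.700 recruits).

10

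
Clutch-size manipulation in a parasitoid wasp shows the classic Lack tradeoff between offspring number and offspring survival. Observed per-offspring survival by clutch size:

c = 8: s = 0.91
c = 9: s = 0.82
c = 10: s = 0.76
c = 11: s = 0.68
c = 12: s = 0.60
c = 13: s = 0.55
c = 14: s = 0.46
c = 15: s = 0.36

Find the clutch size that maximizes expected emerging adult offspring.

Expected emerging adult offspring = c × s(c):
  c=8: 8 × 0.91 = 7.280
  c=9: 9 × 0.82 = 7.380
  c=10: 10 × 0.76 = 7.600
  c=11: 11 × 0.68 = 7.480
  c=12: 12 × 0.60 = 7.200
  c=13: 13 × 0.55 = 7.150
  c=14: 14 × 0.46 = 6.440
  c=15: 15 × 0.36 = 5.400
Maximum at c = 10 (7.600 emerging adult offspring).

10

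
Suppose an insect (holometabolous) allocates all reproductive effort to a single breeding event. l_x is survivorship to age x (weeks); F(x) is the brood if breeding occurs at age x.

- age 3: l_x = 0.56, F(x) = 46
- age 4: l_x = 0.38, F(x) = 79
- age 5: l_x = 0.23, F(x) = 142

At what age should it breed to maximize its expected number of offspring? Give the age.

Expected offspring if breeding at age x = l_x × F(x):
  age 3: 0.56 × 46 = 25.760
  age 4: 0.38 × 79 = 30.020
  age 5: 0.23 × 142 = 32.660
Maximum at age 5 (32.660).

5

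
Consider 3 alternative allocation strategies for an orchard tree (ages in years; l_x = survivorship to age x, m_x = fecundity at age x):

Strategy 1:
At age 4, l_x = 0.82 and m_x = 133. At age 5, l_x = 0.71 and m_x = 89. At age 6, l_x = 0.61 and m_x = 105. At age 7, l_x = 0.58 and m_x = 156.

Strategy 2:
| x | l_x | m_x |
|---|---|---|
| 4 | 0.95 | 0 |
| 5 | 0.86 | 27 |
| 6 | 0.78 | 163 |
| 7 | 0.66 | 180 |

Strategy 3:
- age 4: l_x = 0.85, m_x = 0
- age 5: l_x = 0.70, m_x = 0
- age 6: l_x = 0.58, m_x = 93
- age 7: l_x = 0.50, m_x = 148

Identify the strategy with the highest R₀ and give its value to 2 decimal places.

326.78

Strategy 1: R₀ = 0.82×133 + 0.71×89 + 0.61×105 + 0.58×156 = 326.7800
Strategy 2: R₀ = 0.95×0 + 0.86×27 + 0.78×163 + 0.66×180 = 269.1600
Strategy 3: R₀ = 0.85×0 + 0.70×0 + 0.58×93 + 0.50×148 = 127.9400
Highest R₀: strategy 1 with 326.7800.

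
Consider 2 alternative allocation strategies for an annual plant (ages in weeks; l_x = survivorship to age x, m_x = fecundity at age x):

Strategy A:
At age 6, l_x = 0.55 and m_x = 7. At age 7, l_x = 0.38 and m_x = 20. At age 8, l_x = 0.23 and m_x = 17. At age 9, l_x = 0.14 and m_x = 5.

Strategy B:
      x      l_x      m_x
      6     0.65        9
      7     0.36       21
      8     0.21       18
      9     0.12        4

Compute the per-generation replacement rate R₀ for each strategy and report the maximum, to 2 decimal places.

Strategy A: R₀ = 0.55×7 + 0.38×20 + 0.23×17 + 0.14×5 = 16.0600
Strategy B: R₀ = 0.65×9 + 0.36×21 + 0.21×18 + 0.12×4 = 17.6700
Highest R₀: strategy B with 17.6700.

17.67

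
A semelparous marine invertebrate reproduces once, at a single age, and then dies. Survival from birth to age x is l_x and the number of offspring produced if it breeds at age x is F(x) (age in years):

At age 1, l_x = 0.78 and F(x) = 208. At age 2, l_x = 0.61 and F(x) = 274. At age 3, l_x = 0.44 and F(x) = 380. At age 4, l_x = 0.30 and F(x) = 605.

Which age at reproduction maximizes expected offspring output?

4

Expected offspring if breeding at age x = l_x × F(x):
  age 1: 0.78 × 208 = 162.240
  age 2: 0.61 × 274 = 167.140
  age 3: 0.44 × 380 = 167.200
  age 4: 0.30 × 605 = 181.500
Maximum at age 4 (181.500).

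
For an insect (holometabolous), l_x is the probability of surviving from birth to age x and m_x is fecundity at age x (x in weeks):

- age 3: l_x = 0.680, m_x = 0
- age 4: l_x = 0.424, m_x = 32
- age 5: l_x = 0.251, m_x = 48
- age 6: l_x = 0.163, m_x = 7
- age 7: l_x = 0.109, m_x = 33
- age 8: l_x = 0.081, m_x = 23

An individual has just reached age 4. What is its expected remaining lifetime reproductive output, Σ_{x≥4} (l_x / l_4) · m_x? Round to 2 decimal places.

l_4 = 0.424. Conditional survival from age 4 to x is l_x / l_4.
  x=4: (0.424/0.424) × 32 = 32.0000
  x=5: (0.251/0.424) × 48 = 28.4151
  x=6: (0.163/0.424) × 7 = 2.6910
  x=7: (0.109/0.424) × 33 = 8.4835
  x=8: (0.081/0.424) × 23 = 4.3939
Sum = 32.0000 + 28.4151 + 2.6910 + 8.4835 + 4.3939 = 75.9835

75.98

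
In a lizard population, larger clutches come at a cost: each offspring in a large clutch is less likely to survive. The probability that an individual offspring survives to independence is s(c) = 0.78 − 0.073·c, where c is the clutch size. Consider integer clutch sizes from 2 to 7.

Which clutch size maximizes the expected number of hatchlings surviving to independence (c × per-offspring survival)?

5

Expected hatchlings surviving to independence = c × s(c):
  c=2: 2 × 0.634 = 1.268
  c=3: 3 × 0.561 = 1.683
  c=4: 4 × 0.488 = 1.952
  c=5: 5 × 0.415 = 2.075
  c=6: 6 × 0.342 = 2.052
  c=7: 7 × 0.269 = 1.883
Maximum at c = 5 (2.075 hatchlings surviving to independence).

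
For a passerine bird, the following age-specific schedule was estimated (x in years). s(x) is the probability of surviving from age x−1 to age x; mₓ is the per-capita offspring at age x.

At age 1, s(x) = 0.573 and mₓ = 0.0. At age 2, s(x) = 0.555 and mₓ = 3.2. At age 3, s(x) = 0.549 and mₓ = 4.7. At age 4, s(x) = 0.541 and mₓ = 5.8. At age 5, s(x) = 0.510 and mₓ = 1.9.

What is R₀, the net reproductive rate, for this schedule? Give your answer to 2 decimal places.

2.48

Survivorship from birth: l_x = s_1·s_2·…·s_x.
  l_1 = 0.57300
  l_2 = 0.31801
  l_3 = 0.17459
  l_4 = 0.09445
  l_5 = 0.04817
R₀ = Σ l_x mₓ:
  age 1: 0.57300 × 0.0 = 0.0000
  age 2: 0.31801 × 3.2 = 1.0176
  age 3: 0.17459 × 4.7 = 0.8206
  age 4: 0.09445 × 5.8 = 0.5478
  age 5: 0.04817 × 1.9 = 0.0915
R₀ = 0.0000 + 1.0176 + 0.8206 + 0.5478 + 0.0915 = 2.4775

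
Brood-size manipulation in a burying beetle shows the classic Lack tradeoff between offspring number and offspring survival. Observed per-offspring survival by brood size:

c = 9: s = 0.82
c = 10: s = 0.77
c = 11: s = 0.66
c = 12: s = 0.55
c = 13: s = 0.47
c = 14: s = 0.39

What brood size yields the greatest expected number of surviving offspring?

10

Expected surviving offspring = c × s(c):
  c=9: 9 × 0.82 = 7.380
  c=10: 10 × 0.77 = 7.700
  c=11: 11 × 0.66 = 7.260
  c=12: 12 × 0.55 = 6.600
  c=13: 13 × 0.47 = 6.110
  c=14: 14 × 0.39 = 5.460
Maximum at c = 10 (7.700 surviving offspring).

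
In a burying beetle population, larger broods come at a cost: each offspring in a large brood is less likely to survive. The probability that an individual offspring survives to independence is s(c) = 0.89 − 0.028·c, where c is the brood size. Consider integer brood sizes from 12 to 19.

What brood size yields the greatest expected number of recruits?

16

Expected recruits = c × s(c):
  c=12: 12 × 0.554 = 6.648
  c=13: 13 × 0.526 = 6.838
  c=14: 14 × 0.498 = 6.972
  c=15: 15 × 0.470 = 7.050
  c=16: 16 × 0.442 = 7.072
  c=17: 17 × 0.414 = 7.038
  c=18: 18 × 0.386 = 6.948
  c=19: 19 × 0.358 = 6.802
Maximum at c = 16 (7.072 recruits).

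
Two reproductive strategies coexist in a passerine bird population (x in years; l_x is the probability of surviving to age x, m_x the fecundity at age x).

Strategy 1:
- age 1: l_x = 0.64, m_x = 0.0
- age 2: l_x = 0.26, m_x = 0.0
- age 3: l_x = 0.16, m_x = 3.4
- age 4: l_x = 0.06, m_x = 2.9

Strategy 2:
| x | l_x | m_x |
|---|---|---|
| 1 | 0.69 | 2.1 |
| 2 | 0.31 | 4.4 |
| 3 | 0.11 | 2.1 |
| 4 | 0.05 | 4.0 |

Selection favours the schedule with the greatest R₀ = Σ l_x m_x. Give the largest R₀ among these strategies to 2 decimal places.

Strategy 1: R₀ = 0.64×0.0 + 0.26×0.0 + 0.16×3.4 + 0.06×2.9 = 0.7180
Strategy 2: R₀ = 0.69×2.1 + 0.31×4.4 + 0.11×2.1 + 0.05×4.0 = 3.2440
Highest R₀: strategy 2 with 3.2440.

3.24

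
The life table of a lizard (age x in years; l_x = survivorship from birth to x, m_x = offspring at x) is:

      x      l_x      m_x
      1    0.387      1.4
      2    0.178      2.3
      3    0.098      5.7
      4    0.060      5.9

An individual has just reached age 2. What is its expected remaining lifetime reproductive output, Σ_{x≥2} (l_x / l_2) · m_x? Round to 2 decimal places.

7.43

l_2 = 0.178. Conditional survival from age 2 to x is l_x / l_2.
  x=2: (0.178/0.178) × 2.3 = 2.3000
  x=3: (0.098/0.178) × 5.7 = 3.1382
  x=4: (0.060/0.178) × 5.9 = 1.9888
Sum = 2.3000 + 3.1382 + 1.9888 = 7.4270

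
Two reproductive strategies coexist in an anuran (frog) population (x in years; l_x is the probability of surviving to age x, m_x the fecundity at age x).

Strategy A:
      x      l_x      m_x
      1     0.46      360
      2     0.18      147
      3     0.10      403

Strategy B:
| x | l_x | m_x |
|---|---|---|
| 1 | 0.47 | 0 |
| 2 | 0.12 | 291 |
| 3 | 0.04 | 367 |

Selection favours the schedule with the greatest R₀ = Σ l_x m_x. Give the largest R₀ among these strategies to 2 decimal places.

232.36

Strategy A: R₀ = 0.46×360 + 0.18×147 + 0.10×403 = 232.3600
Strategy B: R₀ = 0.47×0 + 0.12×291 + 0.04×367 = 49.6000
Highest R₀: strategy A with 232.3600.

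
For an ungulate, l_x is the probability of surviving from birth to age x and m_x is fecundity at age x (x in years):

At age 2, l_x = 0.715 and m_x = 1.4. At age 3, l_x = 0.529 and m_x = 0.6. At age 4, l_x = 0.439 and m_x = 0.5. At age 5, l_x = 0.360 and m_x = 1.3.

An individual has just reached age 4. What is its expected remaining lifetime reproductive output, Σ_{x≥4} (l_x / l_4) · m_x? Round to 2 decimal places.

1.57

l_4 = 0.439. Conditional survival from age 4 to x is l_x / l_4.
  x=4: (0.439/0.439) × 0.5 = 0.5000
  x=5: (0.360/0.439) × 1.3 = 1.0661
Sum = 0.5000 + 1.0661 = 1.5661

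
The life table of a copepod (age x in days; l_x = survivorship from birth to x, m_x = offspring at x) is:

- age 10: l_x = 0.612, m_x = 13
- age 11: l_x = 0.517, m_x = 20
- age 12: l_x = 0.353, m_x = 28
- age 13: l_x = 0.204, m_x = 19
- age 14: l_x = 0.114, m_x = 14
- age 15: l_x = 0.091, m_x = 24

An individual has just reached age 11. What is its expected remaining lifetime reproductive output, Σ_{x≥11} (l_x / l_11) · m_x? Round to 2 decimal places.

53.93

l_11 = 0.517. Conditional survival from age 11 to x is l_x / l_11.
  x=11: (0.517/0.517) × 20 = 20.0000
  x=12: (0.353/0.517) × 28 = 19.1180
  x=13: (0.204/0.517) × 19 = 7.4971
  x=14: (0.114/0.517) × 14 = 3.0870
  x=15: (0.091/0.517) × 24 = 4.2244
Sum = 20.0000 + 19.1180 + 7.4971 + 3.0870 + 4.2244 = 53.9265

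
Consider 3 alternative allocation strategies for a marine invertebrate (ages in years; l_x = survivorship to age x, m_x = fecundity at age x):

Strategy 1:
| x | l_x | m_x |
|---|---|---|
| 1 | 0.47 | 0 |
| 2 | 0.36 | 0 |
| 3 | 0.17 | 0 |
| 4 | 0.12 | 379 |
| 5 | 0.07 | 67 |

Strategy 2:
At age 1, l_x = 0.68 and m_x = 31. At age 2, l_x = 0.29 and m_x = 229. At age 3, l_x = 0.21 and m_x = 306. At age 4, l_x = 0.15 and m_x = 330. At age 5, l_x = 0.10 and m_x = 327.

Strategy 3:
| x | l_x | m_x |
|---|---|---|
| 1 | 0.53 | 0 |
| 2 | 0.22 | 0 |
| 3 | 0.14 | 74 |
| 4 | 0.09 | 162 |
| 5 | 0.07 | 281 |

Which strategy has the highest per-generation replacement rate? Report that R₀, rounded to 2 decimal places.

Strategy 1: R₀ = 0.47×0 + 0.36×0 + 0.17×0 + 0.12×379 + 0.07×67 = 50.1700
Strategy 2: R₀ = 0.68×31 + 0.29×229 + 0.21×306 + 0.15×330 + 0.10×327 = 233.9500
Strategy 3: R₀ = 0.53×0 + 0.22×0 + 0.14×74 + 0.09×162 + 0.07×281 = 44.6100
Highest R₀: strategy 2 with 233.9500.

233.95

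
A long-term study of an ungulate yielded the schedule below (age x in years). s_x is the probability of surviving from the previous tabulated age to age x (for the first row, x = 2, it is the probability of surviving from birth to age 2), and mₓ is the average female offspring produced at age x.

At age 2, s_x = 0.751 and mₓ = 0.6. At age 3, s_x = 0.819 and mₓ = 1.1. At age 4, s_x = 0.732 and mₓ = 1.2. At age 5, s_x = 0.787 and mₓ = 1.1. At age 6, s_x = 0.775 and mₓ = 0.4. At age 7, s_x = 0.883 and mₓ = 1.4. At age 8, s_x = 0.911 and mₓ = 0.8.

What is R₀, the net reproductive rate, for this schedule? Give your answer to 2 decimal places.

Survivorship from birth: l_x = s_2·s_3·…·s_x.
  l_2 = 0.75100
  l_3 = 0.61507
  l_4 = 0.45023
  l_5 = 0.35433
  l_6 = 0.27461
  l_7 = 0.24248
  l_8 = 0.22090
R₀ = Σ l_x mₓ:
  age 2: 0.75100 × 0.6 = 0.4506
  age 3: 0.61507 × 1.1 = 0.6766
  age 4: 0.45023 × 1.2 = 0.5403
  age 5: 0.35433 × 1.1 = 0.3898
  age 6: 0.27461 × 0.4 = 0.1098
  age 7: 0.24248 × 1.4 = 0.3395
  age 8: 0.22090 × 0.8 = 0.1767
R₀ = 0.4506 + 0.6766 + 0.5403 + 0.3898 + 0.1098 + 0.3395 + 0.1767 = 2.6833

2.68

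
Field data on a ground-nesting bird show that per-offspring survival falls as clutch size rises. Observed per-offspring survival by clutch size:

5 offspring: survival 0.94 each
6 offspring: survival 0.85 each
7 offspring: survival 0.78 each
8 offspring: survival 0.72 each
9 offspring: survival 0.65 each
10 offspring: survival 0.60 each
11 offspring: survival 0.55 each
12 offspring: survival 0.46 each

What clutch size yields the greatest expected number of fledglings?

11

Expected fledglings = c × s(c):
  c=5: 5 × 0.94 = 4.700
  c=6: 6 × 0.85 = 5.100
  c=7: 7 × 0.78 = 5.460
  c=8: 8 × 0.72 = 5.760
  c=9: 9 × 0.65 = 5.850
  c=10: 10 × 0.60 = 6.000
  c=11: 11 × 0.55 = 6.050
  c=12: 12 × 0.46 = 5.520
Maximum at c = 11 (6.050 fledglings).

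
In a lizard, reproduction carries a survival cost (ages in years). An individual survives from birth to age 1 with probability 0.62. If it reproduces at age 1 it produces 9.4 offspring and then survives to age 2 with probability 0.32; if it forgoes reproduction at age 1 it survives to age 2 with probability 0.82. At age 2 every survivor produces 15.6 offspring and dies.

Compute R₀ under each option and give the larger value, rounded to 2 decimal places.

8.92

breed at age 1: R₀ = 0.62 × (9.4 + 0.32 × 15.6) = 0.62 × 14.3920 = 8.9230
delay to age 2: R₀ = 0.62 × (0.82 × 15.6) = 0.62 × 12.7920 = 7.9310
Higher: breed at age 1 (8.9230).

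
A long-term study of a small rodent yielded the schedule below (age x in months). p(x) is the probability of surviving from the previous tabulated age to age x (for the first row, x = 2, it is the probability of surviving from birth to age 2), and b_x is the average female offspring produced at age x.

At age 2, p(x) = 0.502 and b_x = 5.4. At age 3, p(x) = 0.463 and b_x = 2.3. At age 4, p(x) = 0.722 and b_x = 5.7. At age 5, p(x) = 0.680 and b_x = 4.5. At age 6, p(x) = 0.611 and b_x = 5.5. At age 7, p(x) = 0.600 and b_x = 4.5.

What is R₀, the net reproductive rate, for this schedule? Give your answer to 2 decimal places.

5.29

Survivorship from birth: l_x = p_2·p_3·…·p_x.
  l_2 = 0.50200
  l_3 = 0.23243
  l_4 = 0.16781
  l_5 = 0.11411
  l_6 = 0.06972
  l_7 = 0.04183
R₀ = Σ l_x b_x:
  age 2: 0.50200 × 5.4 = 2.7108
  age 3: 0.23243 × 2.3 = 0.5346
  age 4: 0.16781 × 5.7 = 0.9565
  age 5: 0.11411 × 4.5 = 0.5135
  age 6: 0.06972 × 5.5 = 0.3835
  age 7: 0.04183 × 4.5 = 0.1882
R₀ = 2.7108 + 0.5346 + 0.9565 + 0.5135 + 0.3835 + 0.1882 = 5.2871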